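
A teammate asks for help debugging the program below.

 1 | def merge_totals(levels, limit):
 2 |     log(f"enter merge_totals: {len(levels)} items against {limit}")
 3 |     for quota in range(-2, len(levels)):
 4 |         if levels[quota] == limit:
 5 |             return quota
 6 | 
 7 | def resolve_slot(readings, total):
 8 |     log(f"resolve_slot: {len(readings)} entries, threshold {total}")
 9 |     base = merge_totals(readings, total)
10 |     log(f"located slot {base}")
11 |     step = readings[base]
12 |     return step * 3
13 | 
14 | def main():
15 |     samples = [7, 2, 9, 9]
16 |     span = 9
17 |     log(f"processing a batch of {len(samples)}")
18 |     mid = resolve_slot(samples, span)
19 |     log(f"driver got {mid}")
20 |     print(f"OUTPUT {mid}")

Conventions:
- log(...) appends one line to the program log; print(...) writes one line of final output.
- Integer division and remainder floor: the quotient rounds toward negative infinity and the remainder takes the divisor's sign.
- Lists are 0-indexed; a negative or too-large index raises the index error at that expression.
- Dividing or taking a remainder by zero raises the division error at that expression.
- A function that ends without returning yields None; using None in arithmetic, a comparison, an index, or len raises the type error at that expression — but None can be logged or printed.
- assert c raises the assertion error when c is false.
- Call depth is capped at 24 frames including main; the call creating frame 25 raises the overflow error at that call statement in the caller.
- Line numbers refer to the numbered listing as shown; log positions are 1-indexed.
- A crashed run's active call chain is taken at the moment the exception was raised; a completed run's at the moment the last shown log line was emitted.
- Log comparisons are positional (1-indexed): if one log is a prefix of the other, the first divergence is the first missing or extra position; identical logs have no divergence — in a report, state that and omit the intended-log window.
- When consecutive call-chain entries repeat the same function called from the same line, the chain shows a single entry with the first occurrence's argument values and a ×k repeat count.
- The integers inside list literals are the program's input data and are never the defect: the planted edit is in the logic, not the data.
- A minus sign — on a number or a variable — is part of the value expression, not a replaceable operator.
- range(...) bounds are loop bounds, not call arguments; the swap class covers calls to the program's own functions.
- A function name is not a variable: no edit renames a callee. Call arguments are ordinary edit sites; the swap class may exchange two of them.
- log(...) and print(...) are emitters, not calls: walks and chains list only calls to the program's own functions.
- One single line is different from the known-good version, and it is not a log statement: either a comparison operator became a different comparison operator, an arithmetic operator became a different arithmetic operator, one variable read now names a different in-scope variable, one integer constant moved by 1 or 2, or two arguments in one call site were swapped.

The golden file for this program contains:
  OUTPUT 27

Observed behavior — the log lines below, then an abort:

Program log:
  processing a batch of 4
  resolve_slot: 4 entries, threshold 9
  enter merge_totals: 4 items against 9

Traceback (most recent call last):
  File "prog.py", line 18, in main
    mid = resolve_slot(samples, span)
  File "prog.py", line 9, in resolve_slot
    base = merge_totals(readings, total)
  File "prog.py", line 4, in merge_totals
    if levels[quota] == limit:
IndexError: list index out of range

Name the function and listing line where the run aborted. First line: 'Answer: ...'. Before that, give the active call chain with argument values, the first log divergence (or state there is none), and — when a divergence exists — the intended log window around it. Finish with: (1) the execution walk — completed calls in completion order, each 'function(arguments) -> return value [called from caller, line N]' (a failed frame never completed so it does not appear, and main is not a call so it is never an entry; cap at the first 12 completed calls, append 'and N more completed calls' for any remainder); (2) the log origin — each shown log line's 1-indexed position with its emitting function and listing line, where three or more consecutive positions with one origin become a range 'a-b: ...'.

Answer: the error was raised in merge_totals, line 4.
Key fact: After 3 matching log lines the faulty run goes silent, while the working version continues with 'located slot 2'.
Call chain: main -> resolve_slot([7, 2, 9, 9], 9) (called at line 18) -> merge_totals([7, 2, 9, 9], 9) (called at line 9).
First divergence: position 4 — after 3 matching lines the faulty run goes silent; intended next line 'located slot 2'.
Intended log window:
  2: resolve_slot: 4 entries, threshold 9
  3: enter merge_totals: 4 items against 9
  4: located slot 2
  5: driver got 27
Execution walk:
  (no call completed)
Log origin:
  1: logged in main at line 17
  2: logged in resolve_slot at line 8
  3: logged in merge_totals at line 2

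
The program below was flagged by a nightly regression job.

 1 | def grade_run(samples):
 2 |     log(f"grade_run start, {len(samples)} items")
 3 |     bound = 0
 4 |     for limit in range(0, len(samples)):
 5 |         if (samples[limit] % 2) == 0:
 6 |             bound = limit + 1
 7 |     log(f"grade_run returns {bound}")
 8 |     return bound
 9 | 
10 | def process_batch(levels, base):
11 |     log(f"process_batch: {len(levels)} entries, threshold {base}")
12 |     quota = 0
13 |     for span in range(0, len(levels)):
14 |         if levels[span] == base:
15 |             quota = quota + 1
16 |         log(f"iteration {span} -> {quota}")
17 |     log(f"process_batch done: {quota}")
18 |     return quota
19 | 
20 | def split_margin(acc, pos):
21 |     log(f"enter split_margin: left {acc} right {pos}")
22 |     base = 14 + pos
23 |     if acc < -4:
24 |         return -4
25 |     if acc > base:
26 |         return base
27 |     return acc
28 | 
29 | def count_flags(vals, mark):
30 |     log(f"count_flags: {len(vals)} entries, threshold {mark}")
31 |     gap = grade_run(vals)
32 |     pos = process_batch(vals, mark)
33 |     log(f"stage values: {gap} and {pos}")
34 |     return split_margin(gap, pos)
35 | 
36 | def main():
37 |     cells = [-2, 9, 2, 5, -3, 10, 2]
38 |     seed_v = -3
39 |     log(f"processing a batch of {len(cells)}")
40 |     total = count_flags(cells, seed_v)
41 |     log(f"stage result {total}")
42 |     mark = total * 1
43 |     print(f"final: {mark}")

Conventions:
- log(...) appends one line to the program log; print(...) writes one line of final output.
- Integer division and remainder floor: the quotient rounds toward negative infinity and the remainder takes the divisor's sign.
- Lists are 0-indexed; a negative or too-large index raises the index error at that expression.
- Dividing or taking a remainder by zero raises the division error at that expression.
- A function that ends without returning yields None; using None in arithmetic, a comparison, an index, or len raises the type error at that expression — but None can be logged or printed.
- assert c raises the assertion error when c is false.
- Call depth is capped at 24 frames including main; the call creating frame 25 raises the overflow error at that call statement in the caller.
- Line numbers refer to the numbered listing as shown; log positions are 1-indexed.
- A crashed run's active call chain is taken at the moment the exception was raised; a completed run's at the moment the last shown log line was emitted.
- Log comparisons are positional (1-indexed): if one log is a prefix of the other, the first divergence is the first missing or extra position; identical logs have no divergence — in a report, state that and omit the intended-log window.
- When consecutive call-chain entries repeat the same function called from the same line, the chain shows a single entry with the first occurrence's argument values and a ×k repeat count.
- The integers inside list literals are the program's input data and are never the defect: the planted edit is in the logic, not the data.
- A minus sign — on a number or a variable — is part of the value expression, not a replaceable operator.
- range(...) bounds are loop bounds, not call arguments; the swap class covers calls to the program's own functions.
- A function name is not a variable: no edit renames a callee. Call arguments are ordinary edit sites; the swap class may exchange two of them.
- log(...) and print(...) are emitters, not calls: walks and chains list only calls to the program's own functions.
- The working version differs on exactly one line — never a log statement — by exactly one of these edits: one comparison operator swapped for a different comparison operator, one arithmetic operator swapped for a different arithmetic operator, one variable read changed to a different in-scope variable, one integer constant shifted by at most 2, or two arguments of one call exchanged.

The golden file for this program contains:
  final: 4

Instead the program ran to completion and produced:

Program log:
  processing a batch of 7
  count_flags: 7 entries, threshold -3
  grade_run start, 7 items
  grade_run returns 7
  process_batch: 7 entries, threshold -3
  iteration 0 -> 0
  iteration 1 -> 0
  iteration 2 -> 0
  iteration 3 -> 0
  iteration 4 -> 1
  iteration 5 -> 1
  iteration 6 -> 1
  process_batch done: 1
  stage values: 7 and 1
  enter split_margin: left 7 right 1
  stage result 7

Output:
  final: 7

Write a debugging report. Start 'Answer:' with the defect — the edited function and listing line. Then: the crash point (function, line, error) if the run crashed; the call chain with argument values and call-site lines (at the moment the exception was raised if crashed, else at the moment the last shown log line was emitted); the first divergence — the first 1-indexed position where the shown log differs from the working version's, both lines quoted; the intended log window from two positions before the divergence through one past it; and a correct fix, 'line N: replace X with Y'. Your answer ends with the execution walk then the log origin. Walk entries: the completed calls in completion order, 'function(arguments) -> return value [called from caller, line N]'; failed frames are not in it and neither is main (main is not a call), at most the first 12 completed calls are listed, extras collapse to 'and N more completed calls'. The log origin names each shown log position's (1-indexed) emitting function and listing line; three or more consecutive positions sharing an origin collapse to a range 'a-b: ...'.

Answer: the defect is in grade_run at line 6.
Core observation: Everything matches until log position 4, which reads 'grade_run returns 7' in place of 'grade_run returns 4'.
Call chain: main.
First divergence: at position 4 the run shows 'grade_run returns 7' where the working version logs 'grade_run returns 4'.
Intended log window:
  2: count_flags: 7 entries, threshold -3
  3: grade_run start, 7 items
  4: grade_run returns 4
  5: process_batch: 7 entries, threshold -3
Execution walk:
  grade_run([-2, 9, 2, 5, -3, 10, 2]) -> 7  [called from count_flags, line 31]
  process_batch([-2, 9, 2, 5, -3, 10, 2], -3) -> 1  [called from count_flags, line 32]
  split_margin(7, 1) -> 7  [called from count_flags, line 34]
  count_flags([-2, 9, 2, 5, -3, 10, 2], -3) -> 7  [called from main, line 40]
Origin of each log line:
  1: logged in main at line 39
  2: logged in count_flags at line 30
  3: logged in grade_run at line 2
  4: logged in grade_run at line 7
  5: logged in process_batch at line 11
  6-12: logged in process_batch at line 16
  13: logged in process_batch at line 17
  14: logged in count_flags at line 33
  15: logged in split_margin at line 21
  16: logged in main at line 41
A correct fix: line 6: replace `limit` with `bound`.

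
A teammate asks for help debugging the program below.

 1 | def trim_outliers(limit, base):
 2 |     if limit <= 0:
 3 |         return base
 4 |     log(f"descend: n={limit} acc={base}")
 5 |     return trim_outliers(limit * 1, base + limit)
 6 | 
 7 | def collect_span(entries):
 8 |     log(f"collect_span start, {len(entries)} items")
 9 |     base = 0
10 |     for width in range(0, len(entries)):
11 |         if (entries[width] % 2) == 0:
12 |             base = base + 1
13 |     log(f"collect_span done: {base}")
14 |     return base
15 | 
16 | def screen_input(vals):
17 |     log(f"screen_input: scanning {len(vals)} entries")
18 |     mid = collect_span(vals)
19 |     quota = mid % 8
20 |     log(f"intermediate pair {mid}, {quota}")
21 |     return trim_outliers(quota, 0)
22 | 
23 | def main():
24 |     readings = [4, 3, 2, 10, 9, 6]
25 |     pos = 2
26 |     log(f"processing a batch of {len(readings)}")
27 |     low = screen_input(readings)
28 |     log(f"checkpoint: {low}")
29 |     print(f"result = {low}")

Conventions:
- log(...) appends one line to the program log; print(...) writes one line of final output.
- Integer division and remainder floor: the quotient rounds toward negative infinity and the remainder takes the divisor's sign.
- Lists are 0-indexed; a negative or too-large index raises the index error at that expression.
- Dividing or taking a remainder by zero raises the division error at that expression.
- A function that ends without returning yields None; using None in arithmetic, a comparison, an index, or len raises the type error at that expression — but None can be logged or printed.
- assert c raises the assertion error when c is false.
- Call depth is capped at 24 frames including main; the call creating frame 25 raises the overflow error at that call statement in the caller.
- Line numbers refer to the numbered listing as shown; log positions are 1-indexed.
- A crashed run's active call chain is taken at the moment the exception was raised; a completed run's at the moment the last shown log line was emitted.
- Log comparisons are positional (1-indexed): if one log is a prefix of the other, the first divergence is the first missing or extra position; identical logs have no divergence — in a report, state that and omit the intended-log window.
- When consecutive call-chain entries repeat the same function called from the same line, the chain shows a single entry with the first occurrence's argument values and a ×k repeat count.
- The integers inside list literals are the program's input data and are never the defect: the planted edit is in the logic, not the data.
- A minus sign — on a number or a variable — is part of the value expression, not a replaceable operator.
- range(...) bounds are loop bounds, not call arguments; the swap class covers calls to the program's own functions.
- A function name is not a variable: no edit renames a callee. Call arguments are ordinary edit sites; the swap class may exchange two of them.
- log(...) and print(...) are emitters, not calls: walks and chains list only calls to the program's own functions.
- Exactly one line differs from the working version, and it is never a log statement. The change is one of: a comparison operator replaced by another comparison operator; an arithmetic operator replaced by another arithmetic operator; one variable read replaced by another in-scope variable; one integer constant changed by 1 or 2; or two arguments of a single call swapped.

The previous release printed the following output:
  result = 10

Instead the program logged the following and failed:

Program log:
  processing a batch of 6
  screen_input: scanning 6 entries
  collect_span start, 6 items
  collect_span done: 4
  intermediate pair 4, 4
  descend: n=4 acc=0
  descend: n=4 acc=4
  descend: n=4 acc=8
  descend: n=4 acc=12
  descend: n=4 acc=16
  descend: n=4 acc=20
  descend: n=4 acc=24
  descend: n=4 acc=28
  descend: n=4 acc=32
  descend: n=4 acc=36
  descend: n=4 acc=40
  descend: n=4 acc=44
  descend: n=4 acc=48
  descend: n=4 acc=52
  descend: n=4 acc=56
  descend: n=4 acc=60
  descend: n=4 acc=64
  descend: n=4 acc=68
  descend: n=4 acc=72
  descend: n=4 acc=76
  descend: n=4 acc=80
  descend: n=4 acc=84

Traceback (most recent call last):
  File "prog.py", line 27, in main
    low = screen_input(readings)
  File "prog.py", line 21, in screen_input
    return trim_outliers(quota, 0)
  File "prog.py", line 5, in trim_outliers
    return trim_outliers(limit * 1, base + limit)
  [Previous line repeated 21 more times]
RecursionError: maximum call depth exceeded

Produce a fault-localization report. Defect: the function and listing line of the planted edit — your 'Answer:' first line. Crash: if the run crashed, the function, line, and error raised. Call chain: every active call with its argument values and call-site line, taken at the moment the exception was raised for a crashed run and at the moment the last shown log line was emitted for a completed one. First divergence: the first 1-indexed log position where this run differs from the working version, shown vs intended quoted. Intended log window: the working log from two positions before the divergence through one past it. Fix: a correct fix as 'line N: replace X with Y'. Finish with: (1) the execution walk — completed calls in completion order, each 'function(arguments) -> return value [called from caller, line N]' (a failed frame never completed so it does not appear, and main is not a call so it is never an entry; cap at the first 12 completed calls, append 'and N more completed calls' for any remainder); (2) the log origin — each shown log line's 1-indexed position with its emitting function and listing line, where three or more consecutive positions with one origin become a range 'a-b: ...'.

Answer: the defect is in trim_outliers at line 5.
The tell: At log position 7 the runs split — shown 'descend: n=4 acc=4', but the working version logs 'descend: n=3 acc=4'.
Crash: trim_outliers, line 5, RecursionError.
Call chain: main -> screen_input([4, 3, 2, 10, 9, 6]) (called at line 27) -> trim_outliers(4, 0) (called at line 21) -> trim_outliers(4, 4) (called at line 5) ×21.
First divergence: position 7 — the shown line 'descend: n=4 acc=4' should read 'descend: n=3 acc=4'.
Intended log window:
  5: intermediate pair 4, 4
  6: descend: n=4 acc=0
  7: descend: n=3 acc=4
  8: descend: n=2 acc=7
Execution walk:
  collect_span([4, 3, 2, 10, 9, 6]) -> 4  [called from screen_input, line 18]
Log origins:
  1 — main, line 26
  2 — screen_input, line 17
  3 — collect_span, line 8
  4 — collect_span, line 13
  5 — screen_input, line 20
  6-27 — trim_outliers, line 4
A correct fix: line 5: replace `*` with `-`.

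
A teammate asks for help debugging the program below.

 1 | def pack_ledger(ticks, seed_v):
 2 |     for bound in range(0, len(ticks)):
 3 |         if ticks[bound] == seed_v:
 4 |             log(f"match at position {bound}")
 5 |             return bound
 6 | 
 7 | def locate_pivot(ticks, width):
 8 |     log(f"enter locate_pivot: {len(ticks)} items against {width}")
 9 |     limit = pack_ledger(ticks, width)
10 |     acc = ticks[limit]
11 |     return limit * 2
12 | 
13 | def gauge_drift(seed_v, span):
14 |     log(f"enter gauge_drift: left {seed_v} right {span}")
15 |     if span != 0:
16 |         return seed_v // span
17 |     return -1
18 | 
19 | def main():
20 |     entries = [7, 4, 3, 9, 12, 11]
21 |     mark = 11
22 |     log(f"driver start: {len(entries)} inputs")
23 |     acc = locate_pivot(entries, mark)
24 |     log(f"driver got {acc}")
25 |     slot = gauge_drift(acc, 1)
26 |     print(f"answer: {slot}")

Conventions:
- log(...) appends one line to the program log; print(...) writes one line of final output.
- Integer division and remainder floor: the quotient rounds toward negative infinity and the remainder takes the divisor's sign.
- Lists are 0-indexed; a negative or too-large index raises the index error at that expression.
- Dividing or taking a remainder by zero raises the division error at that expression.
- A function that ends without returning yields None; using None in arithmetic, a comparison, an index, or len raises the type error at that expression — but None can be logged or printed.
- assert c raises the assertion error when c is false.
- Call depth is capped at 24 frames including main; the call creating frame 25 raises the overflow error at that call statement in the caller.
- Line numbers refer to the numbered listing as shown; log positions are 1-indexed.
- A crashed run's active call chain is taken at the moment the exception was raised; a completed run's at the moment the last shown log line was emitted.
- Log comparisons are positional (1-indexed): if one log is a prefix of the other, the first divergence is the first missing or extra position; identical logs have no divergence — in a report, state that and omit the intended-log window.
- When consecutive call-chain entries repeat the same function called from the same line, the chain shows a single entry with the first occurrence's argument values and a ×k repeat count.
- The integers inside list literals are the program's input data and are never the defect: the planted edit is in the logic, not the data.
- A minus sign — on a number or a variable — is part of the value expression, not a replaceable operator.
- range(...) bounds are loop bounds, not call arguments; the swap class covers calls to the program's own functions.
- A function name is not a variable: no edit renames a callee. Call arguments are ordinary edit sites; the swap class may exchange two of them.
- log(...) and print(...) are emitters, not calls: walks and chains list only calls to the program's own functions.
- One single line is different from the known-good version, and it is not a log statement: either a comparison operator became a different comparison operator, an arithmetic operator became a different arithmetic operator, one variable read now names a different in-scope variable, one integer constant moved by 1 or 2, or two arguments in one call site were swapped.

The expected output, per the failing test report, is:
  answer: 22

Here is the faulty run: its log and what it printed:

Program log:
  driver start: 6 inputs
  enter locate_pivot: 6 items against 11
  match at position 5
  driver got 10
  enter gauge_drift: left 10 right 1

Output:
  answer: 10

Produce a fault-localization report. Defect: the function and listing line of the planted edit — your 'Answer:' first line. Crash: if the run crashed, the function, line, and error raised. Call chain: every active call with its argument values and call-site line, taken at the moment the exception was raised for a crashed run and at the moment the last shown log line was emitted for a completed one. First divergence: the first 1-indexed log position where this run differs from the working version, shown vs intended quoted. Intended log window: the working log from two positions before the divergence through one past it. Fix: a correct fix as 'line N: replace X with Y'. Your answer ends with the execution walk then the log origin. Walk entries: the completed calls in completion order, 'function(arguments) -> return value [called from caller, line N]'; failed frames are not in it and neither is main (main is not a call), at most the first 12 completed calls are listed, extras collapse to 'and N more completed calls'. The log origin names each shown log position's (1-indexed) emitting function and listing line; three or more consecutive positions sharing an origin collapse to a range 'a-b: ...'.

Answer: the defect is in locate_pivot at line 11.
Key observation: Log line 4 is where behavior first shows: 'driver got 10' appears instead of 'driver got 22'.
Call chain: main -> gauge_drift(10, 1) (called at line 25).
First divergence: position 4; shown 'driver got 10' vs intended 'driver got 22'.
Intended log window:
  2: enter locate_pivot: 6 items against 11
  3: match at position 5
  4: driver got 22
  5: enter gauge_drift: left 22 right 1
Execution walk:
  pack_ledger([7, 4, 3, 9, 12, 11], 11) -> 5  [called from locate_pivot, line 9]
  locate_pivot([7, 4, 3, 9, 12, 11], 11) -> 10  [called from main, line 23]
  gauge_drift(10, 1) -> 10  [called from main, line 25]
Log origins:
  1: from main, line 22
  2: from locate_pivot, line 8
  3: from pack_ledger, line 4
  4: from main, line 24
  5: from gauge_drift, line 14
A correct fix: line 11: replace `limit` with `acc`.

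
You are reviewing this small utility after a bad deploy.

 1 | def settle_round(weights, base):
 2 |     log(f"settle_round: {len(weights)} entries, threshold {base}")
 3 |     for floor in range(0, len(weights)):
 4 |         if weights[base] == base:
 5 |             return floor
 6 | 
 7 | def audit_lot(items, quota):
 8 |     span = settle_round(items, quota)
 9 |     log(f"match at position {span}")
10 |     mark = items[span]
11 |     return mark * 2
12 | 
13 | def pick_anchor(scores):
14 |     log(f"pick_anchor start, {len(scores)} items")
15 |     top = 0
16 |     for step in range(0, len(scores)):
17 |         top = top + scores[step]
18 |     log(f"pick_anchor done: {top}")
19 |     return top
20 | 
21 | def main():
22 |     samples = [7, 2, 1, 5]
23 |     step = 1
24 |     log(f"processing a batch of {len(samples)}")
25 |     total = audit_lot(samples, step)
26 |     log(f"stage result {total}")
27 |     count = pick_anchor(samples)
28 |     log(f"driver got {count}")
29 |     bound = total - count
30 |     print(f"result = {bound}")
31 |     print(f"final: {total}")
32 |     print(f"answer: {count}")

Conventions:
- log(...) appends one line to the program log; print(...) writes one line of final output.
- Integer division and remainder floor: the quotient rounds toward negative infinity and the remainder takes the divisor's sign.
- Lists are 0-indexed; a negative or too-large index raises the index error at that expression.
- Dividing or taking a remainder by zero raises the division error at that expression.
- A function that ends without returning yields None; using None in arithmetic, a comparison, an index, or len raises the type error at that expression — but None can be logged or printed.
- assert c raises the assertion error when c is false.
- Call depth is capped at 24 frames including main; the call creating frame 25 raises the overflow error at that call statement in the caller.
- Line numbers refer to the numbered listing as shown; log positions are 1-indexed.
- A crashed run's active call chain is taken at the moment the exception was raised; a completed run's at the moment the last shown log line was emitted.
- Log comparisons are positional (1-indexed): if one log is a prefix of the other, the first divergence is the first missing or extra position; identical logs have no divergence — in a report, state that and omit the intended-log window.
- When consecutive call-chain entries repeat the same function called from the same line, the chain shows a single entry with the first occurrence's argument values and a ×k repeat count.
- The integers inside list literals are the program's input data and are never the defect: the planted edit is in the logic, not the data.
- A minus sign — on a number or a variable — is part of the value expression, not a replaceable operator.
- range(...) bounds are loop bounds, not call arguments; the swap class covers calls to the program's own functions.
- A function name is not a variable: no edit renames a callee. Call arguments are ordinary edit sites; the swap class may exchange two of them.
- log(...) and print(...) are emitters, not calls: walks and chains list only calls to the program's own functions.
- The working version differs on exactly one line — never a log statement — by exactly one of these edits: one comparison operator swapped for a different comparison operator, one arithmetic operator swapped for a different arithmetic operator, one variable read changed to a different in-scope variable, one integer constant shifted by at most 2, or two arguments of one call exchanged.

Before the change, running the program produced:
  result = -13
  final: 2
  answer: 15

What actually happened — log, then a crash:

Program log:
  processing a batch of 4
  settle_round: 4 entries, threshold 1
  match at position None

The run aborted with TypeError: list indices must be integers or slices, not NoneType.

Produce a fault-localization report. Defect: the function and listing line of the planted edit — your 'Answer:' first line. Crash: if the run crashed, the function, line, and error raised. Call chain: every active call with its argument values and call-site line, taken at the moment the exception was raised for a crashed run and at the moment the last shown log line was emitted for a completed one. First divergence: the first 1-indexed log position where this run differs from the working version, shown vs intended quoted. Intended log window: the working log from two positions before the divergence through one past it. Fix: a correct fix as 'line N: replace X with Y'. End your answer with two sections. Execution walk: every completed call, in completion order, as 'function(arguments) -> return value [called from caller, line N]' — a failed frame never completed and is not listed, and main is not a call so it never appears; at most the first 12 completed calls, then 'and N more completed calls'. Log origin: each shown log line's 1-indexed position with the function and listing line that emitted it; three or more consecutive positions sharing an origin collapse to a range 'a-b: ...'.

Answer: the defect is in settle_round at line 4.
The tell: The log first diverges at position 3: the faulty run prints 'match at position None' where the working version prints 'match at position 2'.
Crash: audit_lot, line 10, TypeError.
Call chain: main -> audit_lot([7, 2, 1, 5], 1) (called at line 25).
First divergence: position 3 — the shown line 'match at position None' should read 'match at position 2'.
Intended log window:
  1: processing a batch of 4
  2: settle_round: 4 entries, threshold 1
  3: match at position 2
  4: stage result 2
Execution walk:
  settle_round([7, 2, 1, 5], 1) -> None  [called from audit_lot, line 8]
Log origins:
  1: logged in main at line 24
  2: logged in settle_round at line 2
  3: logged in audit_lot at line 9
A correct fix: line 4: replace `weights[base]` with `weights[floor]`.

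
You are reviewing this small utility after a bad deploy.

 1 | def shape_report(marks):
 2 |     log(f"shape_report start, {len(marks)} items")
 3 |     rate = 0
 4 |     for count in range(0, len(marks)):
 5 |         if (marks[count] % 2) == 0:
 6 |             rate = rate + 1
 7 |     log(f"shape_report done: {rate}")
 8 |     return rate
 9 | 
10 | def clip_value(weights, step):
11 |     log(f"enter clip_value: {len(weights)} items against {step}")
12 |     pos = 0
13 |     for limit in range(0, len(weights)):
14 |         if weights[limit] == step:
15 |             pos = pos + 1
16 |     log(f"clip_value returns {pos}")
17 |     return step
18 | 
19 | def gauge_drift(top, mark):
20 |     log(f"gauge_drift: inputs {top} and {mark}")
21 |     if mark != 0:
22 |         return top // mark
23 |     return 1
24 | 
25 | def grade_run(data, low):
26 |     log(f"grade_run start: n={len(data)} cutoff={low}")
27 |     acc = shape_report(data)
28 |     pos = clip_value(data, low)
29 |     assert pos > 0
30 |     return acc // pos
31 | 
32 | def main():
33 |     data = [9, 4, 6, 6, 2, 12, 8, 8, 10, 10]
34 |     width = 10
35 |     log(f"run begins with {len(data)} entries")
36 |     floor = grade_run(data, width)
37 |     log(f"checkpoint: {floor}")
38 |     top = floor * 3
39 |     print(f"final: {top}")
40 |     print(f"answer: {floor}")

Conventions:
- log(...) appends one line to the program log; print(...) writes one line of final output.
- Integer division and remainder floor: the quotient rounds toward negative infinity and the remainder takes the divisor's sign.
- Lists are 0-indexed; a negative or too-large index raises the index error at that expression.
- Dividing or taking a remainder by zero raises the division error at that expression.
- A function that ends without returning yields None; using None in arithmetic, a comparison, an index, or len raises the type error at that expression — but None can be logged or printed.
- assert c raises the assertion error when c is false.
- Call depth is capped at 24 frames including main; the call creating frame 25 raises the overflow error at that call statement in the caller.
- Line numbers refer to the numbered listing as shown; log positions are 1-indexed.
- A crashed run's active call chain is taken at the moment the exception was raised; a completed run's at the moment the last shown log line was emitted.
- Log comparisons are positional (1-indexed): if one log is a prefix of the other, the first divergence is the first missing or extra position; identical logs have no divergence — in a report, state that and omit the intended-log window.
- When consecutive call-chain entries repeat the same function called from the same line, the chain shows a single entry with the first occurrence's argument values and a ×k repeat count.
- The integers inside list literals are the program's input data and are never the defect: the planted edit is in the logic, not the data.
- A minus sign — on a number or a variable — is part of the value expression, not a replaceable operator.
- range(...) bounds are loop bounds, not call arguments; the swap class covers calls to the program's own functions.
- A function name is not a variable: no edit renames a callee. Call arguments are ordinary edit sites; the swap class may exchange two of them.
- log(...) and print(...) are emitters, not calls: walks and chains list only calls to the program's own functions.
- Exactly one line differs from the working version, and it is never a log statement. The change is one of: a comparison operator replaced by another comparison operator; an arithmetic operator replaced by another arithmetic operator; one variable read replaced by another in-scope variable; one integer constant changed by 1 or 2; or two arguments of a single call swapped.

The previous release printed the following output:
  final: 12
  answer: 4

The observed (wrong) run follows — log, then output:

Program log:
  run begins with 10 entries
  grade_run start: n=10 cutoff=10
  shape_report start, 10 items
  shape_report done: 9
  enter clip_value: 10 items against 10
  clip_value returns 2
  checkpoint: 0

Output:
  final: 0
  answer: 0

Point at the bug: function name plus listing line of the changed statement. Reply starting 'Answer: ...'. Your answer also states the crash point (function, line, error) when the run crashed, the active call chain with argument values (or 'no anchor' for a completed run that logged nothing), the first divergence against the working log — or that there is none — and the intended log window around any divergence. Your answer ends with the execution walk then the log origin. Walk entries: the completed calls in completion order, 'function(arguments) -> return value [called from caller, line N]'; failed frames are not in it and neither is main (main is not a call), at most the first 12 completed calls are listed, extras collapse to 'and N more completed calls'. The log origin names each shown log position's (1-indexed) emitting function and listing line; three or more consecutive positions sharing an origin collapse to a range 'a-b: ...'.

Answer: the defect is in clip_value at line 17.
Core observation: Position 7 is the first bad log line: 'checkpoint: 0' should read 'checkpoint: 4'.
Call chain: main.
First divergence: at position 7 the run shows 'checkpoint: 0' where the working version logs 'checkpoint: 4'.
Intended log window:
  5: enter clip_value: 10 items against 10
  6: clip_value returns 2
  7: checkpoint: 4
Execution walk:
  shape_report([9, 4, 6, 6, 2, 12, 8, 8, 10, 10]) -> 9  [called from grade_run, line 27]
  clip_value([9, 4, 6, 6, 2, 12, 8, 8, 10, 10], 10) -> 10  [called from grade_run, line 28]
  grade_run([9, 4, 6, 6, 2, 12, 8, 8, 10, 10], 10) -> 0  [called from main, line 36]
Log origins:
  1: logged in main at line 35
  2: logged in grade_run at line 26
  3: logged in shape_report at line 2
  4: logged in shape_report at line 7
  5: logged in clip_value at line 11
  6: logged in clip_value at line 16
  7: logged in main at line 37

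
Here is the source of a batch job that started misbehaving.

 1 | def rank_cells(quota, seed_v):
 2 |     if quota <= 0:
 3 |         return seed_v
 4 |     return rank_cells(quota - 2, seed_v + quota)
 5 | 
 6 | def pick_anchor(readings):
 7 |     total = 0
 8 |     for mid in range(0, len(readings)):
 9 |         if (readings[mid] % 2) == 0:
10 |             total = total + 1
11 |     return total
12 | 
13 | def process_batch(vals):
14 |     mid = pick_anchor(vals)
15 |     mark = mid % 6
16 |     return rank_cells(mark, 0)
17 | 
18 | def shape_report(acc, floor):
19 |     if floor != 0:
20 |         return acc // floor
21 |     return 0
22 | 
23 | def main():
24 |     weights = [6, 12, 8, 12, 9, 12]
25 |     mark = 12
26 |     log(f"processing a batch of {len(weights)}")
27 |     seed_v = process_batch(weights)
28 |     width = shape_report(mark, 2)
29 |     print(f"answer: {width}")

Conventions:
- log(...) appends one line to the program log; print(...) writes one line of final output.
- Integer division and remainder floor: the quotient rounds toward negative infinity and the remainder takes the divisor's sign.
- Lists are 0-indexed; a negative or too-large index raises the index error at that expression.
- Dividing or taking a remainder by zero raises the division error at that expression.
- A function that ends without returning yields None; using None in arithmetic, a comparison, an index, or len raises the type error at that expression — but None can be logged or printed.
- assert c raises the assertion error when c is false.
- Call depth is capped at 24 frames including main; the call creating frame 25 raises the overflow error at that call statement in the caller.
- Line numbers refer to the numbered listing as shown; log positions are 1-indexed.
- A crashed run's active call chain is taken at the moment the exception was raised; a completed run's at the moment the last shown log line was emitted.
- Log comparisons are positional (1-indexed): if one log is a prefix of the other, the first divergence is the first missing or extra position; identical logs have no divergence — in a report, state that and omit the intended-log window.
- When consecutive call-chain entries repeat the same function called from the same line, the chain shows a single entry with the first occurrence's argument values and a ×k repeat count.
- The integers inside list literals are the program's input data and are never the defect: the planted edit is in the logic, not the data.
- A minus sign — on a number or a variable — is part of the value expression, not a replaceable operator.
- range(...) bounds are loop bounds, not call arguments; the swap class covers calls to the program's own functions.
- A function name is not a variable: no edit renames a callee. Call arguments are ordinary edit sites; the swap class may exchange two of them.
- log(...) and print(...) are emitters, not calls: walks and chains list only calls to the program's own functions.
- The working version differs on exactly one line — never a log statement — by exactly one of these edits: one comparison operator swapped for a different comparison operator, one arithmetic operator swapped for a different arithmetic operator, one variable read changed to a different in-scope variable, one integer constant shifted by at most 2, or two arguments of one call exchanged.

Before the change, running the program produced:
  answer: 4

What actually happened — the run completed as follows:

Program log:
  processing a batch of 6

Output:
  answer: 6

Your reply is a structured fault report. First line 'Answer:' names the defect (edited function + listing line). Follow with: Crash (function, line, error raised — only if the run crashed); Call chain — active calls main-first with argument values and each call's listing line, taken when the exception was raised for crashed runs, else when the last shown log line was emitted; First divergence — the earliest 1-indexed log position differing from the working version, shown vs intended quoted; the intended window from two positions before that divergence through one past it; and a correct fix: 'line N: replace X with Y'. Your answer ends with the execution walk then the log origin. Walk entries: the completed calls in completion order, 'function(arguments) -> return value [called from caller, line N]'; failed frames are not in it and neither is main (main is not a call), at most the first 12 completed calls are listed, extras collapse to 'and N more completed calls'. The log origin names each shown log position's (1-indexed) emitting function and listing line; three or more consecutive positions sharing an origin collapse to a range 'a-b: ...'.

Answer: the defect is in main at line 28.
Core observation: The two runs log identically and part ways only at the printed values.
Call chain: main.
First divergence: none; the two logs match at every position.
Execution walk:
  pick_anchor([6, 12, 8, 12, 9, 12]) -> 5  [called from process_batch, line 14]
  rank_cells(-1, 9) -> 9  [called from rank_cells, line 4]
  rank_cells(1, 8) -> 9  [called from rank_cells, line 4]
  rank_cells(3, 5) -> 9  [called from rank_cells, line 4]
  rank_cells(5, 0) -> 9  [called from process_batch, line 16]
  process_batch([6, 12, 8, 12, 9, 12]) -> 9  [called from main, line 27]
  shape_report(12, 2) -> 6  [called from main, line 28]
Log line origins:
  1: emitted by main (line 26)
A correct fix: line 28: replace `mark` with `seed_v`.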